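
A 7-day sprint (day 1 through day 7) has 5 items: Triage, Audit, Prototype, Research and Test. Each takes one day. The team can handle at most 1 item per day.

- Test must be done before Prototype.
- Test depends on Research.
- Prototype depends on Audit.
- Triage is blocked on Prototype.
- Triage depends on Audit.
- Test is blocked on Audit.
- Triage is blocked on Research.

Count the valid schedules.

Splitting on Triage: it can be day 5 (2), day 6 (10), day 7 (30). Listing each branch's schedules as (Audit, Prototype, Research, Test) by day number:
Triage=day 5: (1,4,2,3) (2,4,1,3) — 2.
Triage=day 6: (1,4,2,3) (1,5,2,3) (1,5,2,4) (1,5,3,4) (2,4,1,3) (2,5,1,3) (2,5,1,4) (2,5,3,4) (3,5,1,4) (3,5,2,4) — 10.
Triage=day 7: (1,4,2,3) (1,5,2,3) (1,5,2,4) (1,5,3,4) (1,6,2,3) (1,6,2,4) (1,6,2,5) (1,6,3,4) (1,6,3,5) (1,6,4,5) (2,4,1,3) (2,5,1,3) (2,5,1,4) (2,5,3,4) (2,6,1,3) (2,6,1,4) (2,6,1,5) (2,6,3,4) (2,6,3,5) (2,6,4,5) (3,5,1,4) (3,5,2,4) (3,6,1,4) (3,6,1,5) (3,6,2,4) (3,6,2,5) (3,6,4,5) (4,6,1,5) (4,6,2,5) (4,6,3,5) — 30.
Summing: 2 + 10 + 30 = 42.

42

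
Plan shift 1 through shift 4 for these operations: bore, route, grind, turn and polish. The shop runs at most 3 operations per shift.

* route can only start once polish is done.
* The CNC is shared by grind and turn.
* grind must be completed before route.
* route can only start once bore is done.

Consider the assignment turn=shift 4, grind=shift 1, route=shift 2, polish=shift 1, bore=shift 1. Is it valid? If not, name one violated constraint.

Yes, all constraints hold

route can only start once polish is done — holds.
The CNC is shared by grind and turn — holds.
The shop runs at most 3 operations per shift — holds.
grind must be completed before route — holds.
route can only start once bore is done — holds.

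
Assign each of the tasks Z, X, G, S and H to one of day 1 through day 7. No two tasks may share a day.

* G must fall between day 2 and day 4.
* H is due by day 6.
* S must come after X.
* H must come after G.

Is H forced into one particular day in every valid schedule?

No

H can be day 3 (e.g. X in day 1; H in day 3; S in day 4; G in day 2; Z in day 5) or day 4 (e.g. S in day 3; X in day 1; H in day 4; G in day 2; Z in day 5).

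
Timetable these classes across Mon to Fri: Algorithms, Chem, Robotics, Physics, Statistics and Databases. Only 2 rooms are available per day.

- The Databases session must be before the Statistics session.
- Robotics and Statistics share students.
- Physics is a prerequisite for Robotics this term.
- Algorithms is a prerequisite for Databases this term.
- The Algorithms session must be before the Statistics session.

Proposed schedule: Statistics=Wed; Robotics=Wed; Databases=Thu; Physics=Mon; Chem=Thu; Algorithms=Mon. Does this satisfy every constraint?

Only 2 rooms are available per day — holds.
Algorithms is a prerequisite for Databases this term — holds.
Robotics and Statistics share students — violated.
The Databases session must be before the Statistics session — violated.
Physics is a prerequisite for Robotics this term — holds.
The Algorithms session must be before the Statistics session — holds.

No — it violates: Robotics and Statistics share students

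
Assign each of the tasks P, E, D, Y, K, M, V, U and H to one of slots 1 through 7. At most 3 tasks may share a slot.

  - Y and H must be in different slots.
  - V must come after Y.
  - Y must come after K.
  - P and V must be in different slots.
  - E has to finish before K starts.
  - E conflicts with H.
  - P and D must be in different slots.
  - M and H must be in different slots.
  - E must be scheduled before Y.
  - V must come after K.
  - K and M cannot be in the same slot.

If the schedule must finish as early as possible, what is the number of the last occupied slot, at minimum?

4

The precedence chain requires at least 4 distinct slots.
With at most 3 per slot and 9 tasks, at least 3 slots are needed.
4 works (last occupied slot: 4): for example K in 2; V in 4; U in 2; Y in 3; D in 2; H in 4; E in 1; M in 1; P in 1.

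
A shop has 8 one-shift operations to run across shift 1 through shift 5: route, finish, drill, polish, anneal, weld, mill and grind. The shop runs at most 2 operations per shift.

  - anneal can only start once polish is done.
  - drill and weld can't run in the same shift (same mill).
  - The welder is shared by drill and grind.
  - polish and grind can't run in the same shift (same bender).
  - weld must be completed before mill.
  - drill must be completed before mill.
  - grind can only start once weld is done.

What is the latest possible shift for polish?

shift 4

Downstream work caps polish at shift 4.
polish at shift 4 is achievable: grind in shift 3, drill in shift 2, finish in shift 2, mill in shift 3, route in shift 1, anneal in shift 5, weld in shift 1, polish in shift 4.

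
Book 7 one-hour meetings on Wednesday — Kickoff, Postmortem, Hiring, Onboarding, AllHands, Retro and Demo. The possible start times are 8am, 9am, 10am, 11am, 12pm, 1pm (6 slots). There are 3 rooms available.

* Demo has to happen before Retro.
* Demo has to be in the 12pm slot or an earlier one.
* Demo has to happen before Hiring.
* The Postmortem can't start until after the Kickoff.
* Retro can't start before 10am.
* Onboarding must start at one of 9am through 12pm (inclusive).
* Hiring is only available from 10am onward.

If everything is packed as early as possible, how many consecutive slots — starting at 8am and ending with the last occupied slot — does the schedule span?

The precedence chain requires at least 2 distinct slots.
With at most 3 per slot and 7 meetings, at least 3 slots are needed.
Hiring can't be placed before 10am — that is slot 3 counting from 8am — so the schedule must run through at least 3 slots.
3 works (last occupied slot: 10am): for example AllHands=8am; Kickoff=8am; Demo=8am; Postmortem=9am; Hiring=10am; Retro=10am; Onboarding=9am.

3 slots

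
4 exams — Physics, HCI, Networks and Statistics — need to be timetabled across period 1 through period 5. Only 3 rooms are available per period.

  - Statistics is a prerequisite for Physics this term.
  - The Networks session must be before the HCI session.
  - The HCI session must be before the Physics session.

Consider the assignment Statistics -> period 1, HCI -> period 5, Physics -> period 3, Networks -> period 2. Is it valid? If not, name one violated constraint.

No — it violates: The HCI session must be before the Physics session

The HCI session must be before the Physics session — violated.
Statistics is a prerequisite for Physics this term — holds.
Only 3 rooms are available per period — holds.
The Networks session must be before the HCI session — holds.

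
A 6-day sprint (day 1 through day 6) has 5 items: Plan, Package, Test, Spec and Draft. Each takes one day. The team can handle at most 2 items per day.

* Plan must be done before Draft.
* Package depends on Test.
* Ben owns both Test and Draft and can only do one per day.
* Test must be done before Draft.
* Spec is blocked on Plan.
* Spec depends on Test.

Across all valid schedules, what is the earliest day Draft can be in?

Precedence pushes Draft to at least day 2.
Draft at day 2 is achievable: Package in day 3; Draft in day 2; Test in day 1; Plan in day 1; Spec in day 2.

day 2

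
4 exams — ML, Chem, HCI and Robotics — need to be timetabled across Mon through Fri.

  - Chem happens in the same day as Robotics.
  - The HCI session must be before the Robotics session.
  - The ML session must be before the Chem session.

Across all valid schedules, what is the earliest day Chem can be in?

Tue

Precedence pushes Chem to at least Tue.
Chem at Tue is achievable: ML=Mon; Chem=Tue; Robotics=Tue; HCI=Mon.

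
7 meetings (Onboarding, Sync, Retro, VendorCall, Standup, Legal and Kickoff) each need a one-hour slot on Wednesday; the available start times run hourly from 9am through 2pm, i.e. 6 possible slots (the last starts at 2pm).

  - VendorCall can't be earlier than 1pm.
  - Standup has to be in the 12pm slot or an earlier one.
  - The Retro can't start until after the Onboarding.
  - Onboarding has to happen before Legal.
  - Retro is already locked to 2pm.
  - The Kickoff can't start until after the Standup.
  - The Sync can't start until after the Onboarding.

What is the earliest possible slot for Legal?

10am

Precedence pushes Legal to at least 10am.
Legal at 10am is achievable: Kickoff=10am, Legal=10am, Standup=9am, VendorCall=1pm, Retro=2pm, Sync=10am, Onboarding=9am.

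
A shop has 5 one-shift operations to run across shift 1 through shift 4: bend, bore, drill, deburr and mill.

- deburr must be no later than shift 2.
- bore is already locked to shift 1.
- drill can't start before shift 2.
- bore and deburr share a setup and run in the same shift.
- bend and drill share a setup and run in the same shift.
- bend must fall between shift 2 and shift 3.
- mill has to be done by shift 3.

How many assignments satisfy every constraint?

Splitting on bend: it can be shift 2 (3), shift 3 (3). Listing each branch's schedules as (bore, drill, deburr, mill) by shift number:
bend=shift 2: (1,2,1,1) (1,2,1,2) (1,2,1,3) — 3.
bend=shift 3: (1,3,1,1) (1,3,1,2) (1,3,1,3) — 3.
Summing: 3 + 3 = 6.

6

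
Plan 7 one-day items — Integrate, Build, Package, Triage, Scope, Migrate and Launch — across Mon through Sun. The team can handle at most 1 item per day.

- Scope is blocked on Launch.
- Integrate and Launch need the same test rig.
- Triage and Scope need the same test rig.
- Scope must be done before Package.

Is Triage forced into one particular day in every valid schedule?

Triage can be Mon (e.g. Package=Thu, Launch=Tue, Integrate=Fri, Scope=Wed, Migrate=Sun, Build=Sat, Triage=Mon) or Tue (e.g. Triage=Tue, Launch=Mon, Package=Thu, Build=Sat, Scope=Wed, Integrate=Fri, Migrate=Sun).

No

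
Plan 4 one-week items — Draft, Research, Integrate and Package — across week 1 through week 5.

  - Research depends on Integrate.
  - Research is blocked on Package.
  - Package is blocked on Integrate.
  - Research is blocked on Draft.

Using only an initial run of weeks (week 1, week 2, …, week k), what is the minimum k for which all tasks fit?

The precedence chain requires at least 3 distinct weeks.
3 works (last occupied week: week 3): for example Package=week 2, Integrate=week 1, Research=week 3, Draft=week 1.

3 weeks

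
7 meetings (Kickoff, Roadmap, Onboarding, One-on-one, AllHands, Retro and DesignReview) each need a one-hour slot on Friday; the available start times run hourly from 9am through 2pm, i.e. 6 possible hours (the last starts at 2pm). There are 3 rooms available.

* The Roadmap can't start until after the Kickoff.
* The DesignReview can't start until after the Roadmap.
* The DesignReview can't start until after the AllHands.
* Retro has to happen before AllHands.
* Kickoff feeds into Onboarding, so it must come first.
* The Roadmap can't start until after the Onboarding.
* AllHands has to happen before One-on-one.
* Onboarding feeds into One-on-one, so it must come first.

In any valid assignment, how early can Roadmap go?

Precedence pushes Roadmap to at least 11am; downstream work caps Roadmap at 1pm.
Roadmap at 11am is achievable: DesignReview=12pm; Kickoff=9am; Retro=9am; One-on-one=11am; Roadmap=11am; Onboarding=10am; AllHands=10am.

11am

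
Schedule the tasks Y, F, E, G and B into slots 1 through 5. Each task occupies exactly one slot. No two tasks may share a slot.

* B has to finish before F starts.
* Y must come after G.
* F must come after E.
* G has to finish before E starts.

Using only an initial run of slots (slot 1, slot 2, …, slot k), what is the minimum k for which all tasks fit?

5

The precedence chain requires at least 3 distinct slots.
With at most 1 per slot and 5 tasks, at least 5 slots are needed.
5 works (last occupied slot: 5): for example F -> 4, B -> 3, G -> 1, E -> 2, Y -> 5.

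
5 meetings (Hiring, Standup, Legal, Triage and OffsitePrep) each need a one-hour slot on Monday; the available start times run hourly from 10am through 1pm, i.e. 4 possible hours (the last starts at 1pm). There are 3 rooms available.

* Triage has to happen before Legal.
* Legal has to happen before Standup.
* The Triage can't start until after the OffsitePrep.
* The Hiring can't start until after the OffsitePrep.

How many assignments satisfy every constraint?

Enumerating: OffsitePrep -> 10am, Triage -> 11am, Legal -> 12pm, Standup -> 1pm, Hiring -> 11am | Standup in 1pm, Legal in 12pm, OffsitePrep in 10am, Hiring in 12pm, Triage in 11am | Hiring in 1pm; Triage in 11am; OffsitePrep in 10am; Standup in 1pm; Legal in 12pm.

3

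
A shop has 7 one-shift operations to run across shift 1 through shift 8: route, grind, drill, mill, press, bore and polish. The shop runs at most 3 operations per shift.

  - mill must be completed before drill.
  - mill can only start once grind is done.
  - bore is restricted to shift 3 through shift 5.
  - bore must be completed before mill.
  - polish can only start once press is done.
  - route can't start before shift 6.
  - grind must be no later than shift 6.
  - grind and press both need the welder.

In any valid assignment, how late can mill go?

shift 7

Precedence pushes mill to at least shift 4; downstream work caps mill at shift 7.
mill at shift 7 is achievable: mill in shift 7, route in shift 6, polish in shift 3, press in shift 2, drill in shift 8, bore in shift 3, grind in shift 1.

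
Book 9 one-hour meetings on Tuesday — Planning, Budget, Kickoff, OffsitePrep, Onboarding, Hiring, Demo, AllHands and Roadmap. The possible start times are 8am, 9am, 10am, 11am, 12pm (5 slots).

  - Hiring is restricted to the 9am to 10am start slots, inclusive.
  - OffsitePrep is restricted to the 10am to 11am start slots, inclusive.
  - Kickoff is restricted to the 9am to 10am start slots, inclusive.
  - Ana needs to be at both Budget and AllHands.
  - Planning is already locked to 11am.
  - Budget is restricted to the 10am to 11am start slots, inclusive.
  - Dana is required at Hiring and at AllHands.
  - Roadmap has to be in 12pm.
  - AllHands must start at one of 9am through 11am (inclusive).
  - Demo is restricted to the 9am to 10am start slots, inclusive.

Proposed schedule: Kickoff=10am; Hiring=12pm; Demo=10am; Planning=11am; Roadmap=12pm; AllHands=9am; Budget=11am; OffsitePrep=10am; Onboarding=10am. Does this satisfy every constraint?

Roadmap has to be in 12pm — holds.
Planning is already locked to 11am — holds.
Ana needs to be at both Budget and AllHands — holds.
AllHands must start at one of 9am through 11am (inclusive) — holds.
Demo is restricted to the 9am to 10am start slots, inclusive — holds.
Dana is required at Hiring and at AllHands — holds.
Budget is restricted to the 10am to 11am start slots, inclusive — holds.
Hiring is restricted to the 9am to 10am start slots, inclusive — violated.
OffsitePrep is restricted to the 10am to 11am start slots, inclusive — holds.
Kickoff is restricted to the 9am to 10am start slots, inclusive — holds.

No. Hiring is restricted to the 9am to 10am start slots, inclusive is not satisfied.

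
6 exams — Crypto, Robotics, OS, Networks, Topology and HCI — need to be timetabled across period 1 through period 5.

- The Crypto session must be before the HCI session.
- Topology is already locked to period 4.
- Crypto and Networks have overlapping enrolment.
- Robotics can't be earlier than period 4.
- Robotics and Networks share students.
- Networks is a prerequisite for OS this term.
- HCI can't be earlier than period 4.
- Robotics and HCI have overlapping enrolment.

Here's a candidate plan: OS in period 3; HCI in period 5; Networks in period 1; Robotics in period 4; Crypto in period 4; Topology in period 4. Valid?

Topology is already locked to period 4 — holds.
Networks is a prerequisite for OS this term — holds.
Robotics and Networks share students — holds.
Crypto and Networks have overlapping enrolment — holds.
The Crypto session must be before the HCI session — holds.
Robotics can't be earlier than period 4 — holds.
HCI can't be earlier than period 4 — holds.
Robotics and HCI have overlapping enrolment — holds.

Valid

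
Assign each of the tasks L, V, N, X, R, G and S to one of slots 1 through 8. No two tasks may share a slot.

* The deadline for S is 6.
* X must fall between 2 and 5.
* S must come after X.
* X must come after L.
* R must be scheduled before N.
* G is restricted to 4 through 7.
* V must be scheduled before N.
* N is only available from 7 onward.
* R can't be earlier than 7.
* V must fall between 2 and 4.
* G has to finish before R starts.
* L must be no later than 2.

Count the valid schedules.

Splitting on L: it can be 1 (24), 2 (5). Listing each branch's schedules as (V, N, X, R, G, S):
L=1: (2,8,3,7,4,5) (2,8,3,7,4,6) (2,8,3,7,5,4) (2,8,3,7,5,6) (2,8,3,7,6,4) (2,8,3,7,6,5) (2,8,4,7,5,6) (2,8,4,7,6,5) (2,8,5,7,4,6) (3,8,2,7,4,5) (3,8,2,7,4,6) (3,8,2,7,5,4) (3,8,2,7,5,6) (3,8,2,7,6,4) (3,8,2,7,6,5) (3,8,4,7,5,6) (3,8,4,7,6,5) (3,8,5,7,4,6) (4,8,2,7,5,3) (4,8,2,7,5,6) (4,8,2,7,6,3) (4,8,2,7,6,5) (4,8,3,7,5,6) (4,8,3,7,6,5) — 24.
L=2: (3,8,4,7,5,6) (3,8,4,7,6,5) (3,8,5,7,4,6) (4,8,3,7,5,6) (4,8,3,7,6,5) — 5.
Summing: 24 + 5 = 29.

29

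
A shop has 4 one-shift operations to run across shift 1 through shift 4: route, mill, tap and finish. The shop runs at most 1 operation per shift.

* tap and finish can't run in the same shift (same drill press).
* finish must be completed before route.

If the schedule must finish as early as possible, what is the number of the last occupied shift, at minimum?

The precedence chain requires at least 2 distinct shifts.
With at most 1 per shift and 4 operations, at least 4 shifts are needed.
4 works (last occupied shift: shift 4): for example tap -> shift 4, route -> shift 2, finish -> shift 1, mill -> shift 3.

shift 4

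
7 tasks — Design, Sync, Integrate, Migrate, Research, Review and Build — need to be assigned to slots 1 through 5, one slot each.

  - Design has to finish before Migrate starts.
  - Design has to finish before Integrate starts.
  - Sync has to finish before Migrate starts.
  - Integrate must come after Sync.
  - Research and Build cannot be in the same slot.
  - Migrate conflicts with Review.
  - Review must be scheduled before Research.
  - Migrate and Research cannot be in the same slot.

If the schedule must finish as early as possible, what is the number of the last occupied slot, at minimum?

slot 3

The precedence chain requires at least 2 distinct slots.
Could 2 slots be enough, i.e. nothing placed later than 2? No: Migrate must come after Sync (at 1 or later) → {2}; Research must come after Review (at 1 or later) → {2}; Research can't share with Migrate (2) → nothing is left.
So 2 slots is not enough.
3 works (last occupied slot: 3): for example Design -> 1; Build -> 1; Migrate -> 2; Research -> 3; Integrate -> 2; Sync -> 1; Review -> 1.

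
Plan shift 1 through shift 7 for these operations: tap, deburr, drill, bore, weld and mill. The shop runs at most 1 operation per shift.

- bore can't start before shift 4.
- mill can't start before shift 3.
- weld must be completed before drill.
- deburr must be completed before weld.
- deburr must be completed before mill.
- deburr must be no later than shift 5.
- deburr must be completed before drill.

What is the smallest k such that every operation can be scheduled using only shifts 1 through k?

The precedence chain requires at least 3 distinct shifts.
With at most 1 per shift and 6 operations, at least 6 shifts are needed.
bore can't be placed before shift 4, so the schedule must run through at least shift 4.
6 works (last occupied shift: shift 6): for example bore=shift 4; drill=shift 5; weld=shift 2; mill=shift 3; deburr=shift 1; tap=shift 6.

6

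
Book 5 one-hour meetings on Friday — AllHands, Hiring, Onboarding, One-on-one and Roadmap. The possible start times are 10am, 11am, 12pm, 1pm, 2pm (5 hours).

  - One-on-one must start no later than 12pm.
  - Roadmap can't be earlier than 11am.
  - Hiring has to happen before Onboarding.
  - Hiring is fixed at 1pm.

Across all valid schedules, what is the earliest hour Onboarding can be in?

2pm

Precedence pushes Onboarding to at least 2pm.
Onboarding at 2pm is achievable: AllHands -> 10am, Onboarding -> 2pm, Roadmap -> 11am, Hiring -> 1pm, One-on-one -> 10am.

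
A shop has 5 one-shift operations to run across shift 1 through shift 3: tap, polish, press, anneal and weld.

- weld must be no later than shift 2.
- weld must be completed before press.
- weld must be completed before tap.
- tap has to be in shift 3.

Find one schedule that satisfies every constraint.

anneal in shift 1; tap in shift 3; press in shift 2; weld in shift 1; polish in shift 1

Checking: weld(shift 1) before tap(shift 3); weld(shift 1) before press(shift 2); weld=shift 1 in [shift 1,shift 2]; tap=shift 3 in [shift 3,shift 3].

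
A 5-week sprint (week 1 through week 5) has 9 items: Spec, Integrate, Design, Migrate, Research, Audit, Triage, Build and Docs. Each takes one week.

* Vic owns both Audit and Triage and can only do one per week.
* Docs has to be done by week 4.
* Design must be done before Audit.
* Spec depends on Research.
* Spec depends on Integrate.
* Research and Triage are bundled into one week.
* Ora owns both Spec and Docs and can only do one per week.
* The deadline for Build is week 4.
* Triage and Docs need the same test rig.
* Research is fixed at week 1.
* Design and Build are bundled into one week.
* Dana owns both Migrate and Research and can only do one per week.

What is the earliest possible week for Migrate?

Migrate at week 2 is achievable: Spec -> week 3; Research -> week 1; Design -> week 1; Audit -> week 2; Docs -> week 2; Triage -> week 1; Migrate -> week 2; Integrate -> week 1; Build -> week 1.
Nothing earlier works — the conflict constraints rule out every week before week 2.

week 2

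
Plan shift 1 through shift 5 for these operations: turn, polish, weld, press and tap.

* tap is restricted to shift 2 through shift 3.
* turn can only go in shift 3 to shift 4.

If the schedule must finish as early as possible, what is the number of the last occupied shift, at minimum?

shift 3

turn can't be placed before shift 3, so the schedule must run through at least shift 3.
3 works (last occupied shift: shift 3): for example press in shift 1, turn in shift 3, polish in shift 1, weld in shift 1, tap in shift 2.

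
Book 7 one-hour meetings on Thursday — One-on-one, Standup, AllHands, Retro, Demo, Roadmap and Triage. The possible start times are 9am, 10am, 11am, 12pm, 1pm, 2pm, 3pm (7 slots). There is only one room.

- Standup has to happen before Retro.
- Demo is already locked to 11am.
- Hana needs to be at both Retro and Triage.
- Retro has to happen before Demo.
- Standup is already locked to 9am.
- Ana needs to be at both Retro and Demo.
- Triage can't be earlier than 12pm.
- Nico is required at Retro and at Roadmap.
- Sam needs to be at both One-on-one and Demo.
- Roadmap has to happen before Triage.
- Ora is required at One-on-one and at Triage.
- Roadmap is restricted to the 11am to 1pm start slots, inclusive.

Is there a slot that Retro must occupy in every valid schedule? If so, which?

Standup is fixed at 9am and must come before Retro, so Retro is at least 10am.
Demo is fixed at 11am and must come after Retro, so Retro is at most 10am.
So Retro must be 10am.

10am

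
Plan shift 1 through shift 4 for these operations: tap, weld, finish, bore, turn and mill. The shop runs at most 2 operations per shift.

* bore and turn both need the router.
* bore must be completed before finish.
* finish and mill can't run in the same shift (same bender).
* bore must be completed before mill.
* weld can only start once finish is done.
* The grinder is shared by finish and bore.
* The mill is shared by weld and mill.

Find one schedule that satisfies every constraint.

tap=shift 1; bore=shift 1; turn=shift 2; weld=shift 3; finish=shift 2; mill=shift 4

Checking: bore(shift 1) before mill(shift 4); finish(shift 2) before weld(shift 3); bore(shift 1) before finish(shift 2); weld(shift 3) != mill(shift 4); finish(shift 2) != bore(shift 1); finish(shift 2) != mill(shift 4); bore(shift 1) != turn(shift 2); max 2 per shift (cap 2).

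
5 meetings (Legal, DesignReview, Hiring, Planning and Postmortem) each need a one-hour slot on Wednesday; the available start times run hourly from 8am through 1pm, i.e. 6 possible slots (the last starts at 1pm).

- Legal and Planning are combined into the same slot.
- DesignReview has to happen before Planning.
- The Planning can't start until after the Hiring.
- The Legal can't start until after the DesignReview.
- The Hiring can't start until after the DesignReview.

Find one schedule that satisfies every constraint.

Hiring=9am; DesignReview=8am; Postmortem=8am; Legal=10am; Planning=10am

Checking: DesignReview(8am) before Planning(10am); Hiring(9am) before Planning(10am); DesignReview(8am) before Hiring(9am); DesignReview(8am) before Legal(10am); Legal = Planning = 10am.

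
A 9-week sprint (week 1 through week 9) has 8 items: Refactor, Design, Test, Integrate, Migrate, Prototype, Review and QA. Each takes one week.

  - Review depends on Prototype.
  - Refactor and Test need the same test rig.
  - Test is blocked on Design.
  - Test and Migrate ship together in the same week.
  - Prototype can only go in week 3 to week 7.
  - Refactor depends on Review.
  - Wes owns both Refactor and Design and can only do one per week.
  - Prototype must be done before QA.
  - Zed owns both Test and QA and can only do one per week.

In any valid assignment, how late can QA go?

week 9

Precedence pushes QA to at least week 4.
QA at week 9 is achievable: Review -> week 4; Migrate -> week 2; Integrate -> week 1; Refactor -> week 5; Design -> week 1; QA -> week 9; Prototype -> week 3; Test -> week 2.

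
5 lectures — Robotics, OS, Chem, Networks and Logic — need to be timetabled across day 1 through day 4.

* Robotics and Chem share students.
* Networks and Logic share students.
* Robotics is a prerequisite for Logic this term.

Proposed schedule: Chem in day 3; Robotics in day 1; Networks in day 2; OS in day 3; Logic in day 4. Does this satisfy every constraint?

Yes

Robotics is a prerequisite for Logic this term — holds.
Networks and Logic share students — holds.
Robotics and Chem share students — holds.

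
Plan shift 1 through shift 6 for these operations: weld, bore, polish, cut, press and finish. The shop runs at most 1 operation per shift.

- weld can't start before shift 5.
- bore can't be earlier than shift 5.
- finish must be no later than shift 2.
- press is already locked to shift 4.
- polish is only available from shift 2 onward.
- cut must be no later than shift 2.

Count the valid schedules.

Enumerating: bore -> shift 6; weld -> shift 5; polish -> shift 3; cut -> shift 1; press -> shift 4; finish -> shift 2 | press=shift 4; weld=shift 5; bore=shift 6; finish=shift 1; cut=shift 2; polish=shift 3 | cut in shift 1, polish in shift 3, press in shift 4, bore in shift 5, weld in shift 6, finish in shift 2 | weld=shift 6; finish=shift 1; bore=shift 5; press=shift 4; cut=shift 2; polish=shift 3.

4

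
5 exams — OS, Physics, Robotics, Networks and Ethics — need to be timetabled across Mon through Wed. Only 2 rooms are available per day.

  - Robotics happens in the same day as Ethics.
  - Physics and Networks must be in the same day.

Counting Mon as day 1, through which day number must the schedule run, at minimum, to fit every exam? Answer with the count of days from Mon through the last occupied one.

With at most 2 per day and 5 exams, at least 3 days are needed.
3 works (last occupied day: Wed): for example Physics in Tue, Networks in Tue, Ethics in Wed, OS in Mon, Robotics in Wed.

3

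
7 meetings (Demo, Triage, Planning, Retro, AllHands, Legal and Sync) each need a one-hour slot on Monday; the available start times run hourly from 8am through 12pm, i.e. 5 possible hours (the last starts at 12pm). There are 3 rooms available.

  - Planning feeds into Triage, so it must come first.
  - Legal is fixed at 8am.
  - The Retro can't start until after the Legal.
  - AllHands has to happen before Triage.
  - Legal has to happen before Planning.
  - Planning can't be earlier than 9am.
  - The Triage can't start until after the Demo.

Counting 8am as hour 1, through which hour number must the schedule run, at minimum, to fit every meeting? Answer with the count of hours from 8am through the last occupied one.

The precedence chain requires at least 3 distinct hours.
With at most 3 per hour and 7 meetings, at least 3 hours are needed.
3 works (last occupied hour: 10am): for example Demo -> 8am; Sync -> 9am; Legal -> 8am; Planning -> 9am; AllHands -> 8am; Retro -> 9am; Triage -> 10am.

3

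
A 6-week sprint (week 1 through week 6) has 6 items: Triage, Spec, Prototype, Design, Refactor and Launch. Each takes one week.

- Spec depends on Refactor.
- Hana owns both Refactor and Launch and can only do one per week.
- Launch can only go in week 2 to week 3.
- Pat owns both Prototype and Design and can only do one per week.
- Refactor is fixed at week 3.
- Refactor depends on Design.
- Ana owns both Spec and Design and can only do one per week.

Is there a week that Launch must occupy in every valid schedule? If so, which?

Launch's window is week 2–week 3.
Refactor is fixed at week 3, and Launch can't share a week with Refactor.
So Launch must be week 2.

week 2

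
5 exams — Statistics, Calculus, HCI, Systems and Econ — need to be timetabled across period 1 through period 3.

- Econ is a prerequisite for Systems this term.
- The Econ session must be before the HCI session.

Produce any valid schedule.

Systems=period 2; Statistics=period 1; Econ=period 1; Calculus=period 1; HCI=period 2

Checking: Econ(period 1) before Systems(period 2); Econ(period 1) before HCI(period 2).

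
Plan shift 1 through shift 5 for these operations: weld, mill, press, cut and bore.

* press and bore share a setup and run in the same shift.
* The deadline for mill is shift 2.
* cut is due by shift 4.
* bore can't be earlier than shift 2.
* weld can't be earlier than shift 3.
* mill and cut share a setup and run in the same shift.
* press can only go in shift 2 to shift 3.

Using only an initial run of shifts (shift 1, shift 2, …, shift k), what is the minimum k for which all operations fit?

3

weld can't be placed before shift 3, so the schedule must run through at least shift 3.
3 works (last occupied shift: shift 3): for example bore=shift 2, cut=shift 1, press=shift 2, weld=shift 3, mill=shift 1.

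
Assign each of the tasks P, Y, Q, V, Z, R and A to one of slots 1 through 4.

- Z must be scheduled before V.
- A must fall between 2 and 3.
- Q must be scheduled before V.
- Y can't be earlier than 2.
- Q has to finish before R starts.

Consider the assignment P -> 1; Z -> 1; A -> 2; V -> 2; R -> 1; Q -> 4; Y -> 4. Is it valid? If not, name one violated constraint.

No — it violates: Q has to finish before R starts

Q has to finish before R starts — violated.
A must fall between 2 and 3 — holds.
Y can't be earlier than 2 — holds.
Z must be scheduled before V — holds.
Q must be scheduled before V — violated.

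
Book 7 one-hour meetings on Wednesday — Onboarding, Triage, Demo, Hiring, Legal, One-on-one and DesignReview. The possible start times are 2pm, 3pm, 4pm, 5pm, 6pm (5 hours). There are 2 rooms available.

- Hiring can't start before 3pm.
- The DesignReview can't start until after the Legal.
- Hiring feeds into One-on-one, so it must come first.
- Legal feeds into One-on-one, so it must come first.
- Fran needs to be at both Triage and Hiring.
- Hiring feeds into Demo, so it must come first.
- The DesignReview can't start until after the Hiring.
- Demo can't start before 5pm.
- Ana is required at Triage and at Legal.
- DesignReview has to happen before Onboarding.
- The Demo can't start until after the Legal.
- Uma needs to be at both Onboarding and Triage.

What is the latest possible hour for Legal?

Downstream work caps Legal at 4pm.
Legal at 4pm is achievable: Demo in 5pm, One-on-one in 6pm, Legal in 4pm, Hiring in 3pm, Triage in 2pm, DesignReview in 5pm, Onboarding in 6pm.

4pm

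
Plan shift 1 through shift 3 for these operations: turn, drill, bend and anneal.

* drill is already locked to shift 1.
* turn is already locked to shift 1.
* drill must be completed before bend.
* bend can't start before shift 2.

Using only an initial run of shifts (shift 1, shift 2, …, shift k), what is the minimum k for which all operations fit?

The precedence chain requires at least 2 distinct shifts.
2 works (last occupied shift: shift 2): for example anneal=shift 1, drill=shift 1, turn=shift 1, bend=shift 2.

2 shifts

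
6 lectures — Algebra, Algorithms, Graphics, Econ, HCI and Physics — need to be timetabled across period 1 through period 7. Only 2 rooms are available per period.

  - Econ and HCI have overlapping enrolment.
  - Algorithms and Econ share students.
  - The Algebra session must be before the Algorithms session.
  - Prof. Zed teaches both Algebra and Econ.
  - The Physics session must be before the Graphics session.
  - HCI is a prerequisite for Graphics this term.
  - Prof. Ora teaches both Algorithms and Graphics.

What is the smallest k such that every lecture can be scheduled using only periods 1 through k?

The precedence chain requires at least 2 distinct periods.
With at most 2 per period and 6 lectures, at least 3 periods are needed.
3 works (last occupied period: period 3): for example Econ=period 3; Physics=period 2; Algebra=period 1; Algorithms=period 2; Graphics=period 3; HCI=period 1.

3 periods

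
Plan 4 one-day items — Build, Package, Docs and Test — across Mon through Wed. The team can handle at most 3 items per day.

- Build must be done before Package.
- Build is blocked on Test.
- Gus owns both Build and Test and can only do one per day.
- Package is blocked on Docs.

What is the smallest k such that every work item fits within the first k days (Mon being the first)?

The precedence chain requires at least 3 distinct days.
With at most 3 per day and 4 work items, at least 2 days are needed.
3 works (last occupied day: Wed): for example Package -> Wed; Build -> Tue; Docs -> Mon; Test -> Mon.

3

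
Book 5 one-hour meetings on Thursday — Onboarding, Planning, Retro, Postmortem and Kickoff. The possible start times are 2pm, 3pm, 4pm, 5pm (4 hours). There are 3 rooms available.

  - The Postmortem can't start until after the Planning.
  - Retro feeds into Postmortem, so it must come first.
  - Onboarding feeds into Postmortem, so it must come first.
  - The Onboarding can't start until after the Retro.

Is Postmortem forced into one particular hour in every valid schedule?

Postmortem can be 4pm (e.g. Retro=2pm, Kickoff=2pm, Onboarding=3pm, Postmortem=4pm, Planning=2pm) or 5pm (e.g. Postmortem=5pm, Retro=2pm, Onboarding=3pm, Planning=2pm, Kickoff=2pm).

No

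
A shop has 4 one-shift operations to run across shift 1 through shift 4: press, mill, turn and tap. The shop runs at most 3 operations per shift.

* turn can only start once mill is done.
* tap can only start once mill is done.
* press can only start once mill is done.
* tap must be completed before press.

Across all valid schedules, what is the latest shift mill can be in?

Downstream work caps mill at shift 2.
mill at shift 2 is achievable: mill in shift 2, turn in shift 3, press in shift 4, tap in shift 3.

shift 2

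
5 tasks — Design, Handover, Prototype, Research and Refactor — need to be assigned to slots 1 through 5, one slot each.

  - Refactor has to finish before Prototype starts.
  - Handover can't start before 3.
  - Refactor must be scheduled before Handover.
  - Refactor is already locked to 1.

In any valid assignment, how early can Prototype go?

Precedence pushes Prototype to at least 2.
Prototype at 2 is achievable: Handover -> 3, Design -> 1, Prototype -> 2, Refactor -> 1, Research -> 1.

2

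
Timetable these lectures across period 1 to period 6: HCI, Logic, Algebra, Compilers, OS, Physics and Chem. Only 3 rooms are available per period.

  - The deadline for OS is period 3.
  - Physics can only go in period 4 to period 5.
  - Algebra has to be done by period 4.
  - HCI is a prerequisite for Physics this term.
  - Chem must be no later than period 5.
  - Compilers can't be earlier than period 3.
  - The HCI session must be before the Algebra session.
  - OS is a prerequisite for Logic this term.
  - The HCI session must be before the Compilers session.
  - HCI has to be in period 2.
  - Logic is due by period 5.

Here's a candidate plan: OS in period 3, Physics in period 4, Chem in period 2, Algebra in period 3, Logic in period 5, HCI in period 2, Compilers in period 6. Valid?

Yes

Chem must be no later than period 5 — holds.
OS is a prerequisite for Logic this term — holds.
Compilers can't be earlier than period 3 — holds.
HCI is a prerequisite for Physics this term — holds.
The HCI session must be before the Algebra session — holds.
Logic is due by period 5 — holds.
Physics can only go in period 4 to period 5 — holds.
The HCI session must be before the Compilers session — holds.
HCI has to be in period 2 — holds.
Algebra has to be done by period 4 — holds.
The deadline for OS is period 3 — holds.
Only 3 rooms are available per period — holds.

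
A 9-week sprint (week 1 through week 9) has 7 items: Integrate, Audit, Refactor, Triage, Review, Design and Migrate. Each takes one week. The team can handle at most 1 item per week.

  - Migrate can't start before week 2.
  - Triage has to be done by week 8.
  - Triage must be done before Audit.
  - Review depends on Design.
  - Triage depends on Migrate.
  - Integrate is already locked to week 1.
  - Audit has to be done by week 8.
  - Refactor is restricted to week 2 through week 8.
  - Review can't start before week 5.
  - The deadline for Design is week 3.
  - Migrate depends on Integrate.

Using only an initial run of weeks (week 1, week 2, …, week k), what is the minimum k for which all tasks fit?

7 weeks

The precedence chain requires at least 4 distinct weeks.
With at most 1 per week and 7 tasks, at least 7 weeks are needed.
Review can't be placed before week 5, so the schedule must run through at least week 5.
7 works (last occupied week: week 7): for example Refactor -> week 4, Migrate -> week 3, Review -> week 5, Audit -> week 7, Integrate -> week 1, Design -> week 2, Triage -> week 6.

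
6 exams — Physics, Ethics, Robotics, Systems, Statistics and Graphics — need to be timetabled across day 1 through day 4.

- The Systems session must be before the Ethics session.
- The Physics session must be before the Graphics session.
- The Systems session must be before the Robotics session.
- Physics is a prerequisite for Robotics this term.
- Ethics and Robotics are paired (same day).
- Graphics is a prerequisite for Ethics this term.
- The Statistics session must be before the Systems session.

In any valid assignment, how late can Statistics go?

day 2

Downstream work caps Statistics at day 2.
Statistics at day 2 is achievable: Ethics in day 4; Systems in day 3; Statistics in day 2; Graphics in day 2; Physics in day 1; Robotics in day 4.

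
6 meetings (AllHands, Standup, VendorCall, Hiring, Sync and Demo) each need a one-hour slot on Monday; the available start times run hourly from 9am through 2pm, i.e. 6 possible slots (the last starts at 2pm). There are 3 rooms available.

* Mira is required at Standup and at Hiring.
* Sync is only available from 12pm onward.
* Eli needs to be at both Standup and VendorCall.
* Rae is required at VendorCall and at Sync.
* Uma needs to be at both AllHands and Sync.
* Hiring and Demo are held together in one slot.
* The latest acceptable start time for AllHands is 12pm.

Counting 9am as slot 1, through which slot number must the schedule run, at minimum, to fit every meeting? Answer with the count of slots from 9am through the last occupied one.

4 slots

With at most 3 per slot and 6 meetings, at least 2 slots are needed.
Sync can't be placed before 12pm — that is slot 4 counting from 9am — so the schedule must run through at least 4 slots.
4 works (last occupied slot: 12pm): for example VendorCall in 10am; AllHands in 9am; Demo in 10am; Standup in 9am; Hiring in 10am; Sync in 12pm.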